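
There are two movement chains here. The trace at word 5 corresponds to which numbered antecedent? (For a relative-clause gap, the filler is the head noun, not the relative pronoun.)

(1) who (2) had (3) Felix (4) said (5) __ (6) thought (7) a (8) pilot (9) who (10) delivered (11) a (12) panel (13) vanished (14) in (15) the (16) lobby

1

The marked gap is the subject of "thought".
Its filler is the fronted wh-phrase "who", at word 1.
(The other dependency links word 8 to a gap after word 9.)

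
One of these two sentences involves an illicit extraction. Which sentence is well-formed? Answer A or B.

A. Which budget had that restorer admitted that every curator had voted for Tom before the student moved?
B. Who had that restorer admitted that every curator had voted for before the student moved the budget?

In A, the wh-phrase is extracted from inside an adjunct island (introduced by "before"), which blocks movement.
In B, the extraction path crosses only that-complement boundaries, which are transparent.
So B is grammatical.

B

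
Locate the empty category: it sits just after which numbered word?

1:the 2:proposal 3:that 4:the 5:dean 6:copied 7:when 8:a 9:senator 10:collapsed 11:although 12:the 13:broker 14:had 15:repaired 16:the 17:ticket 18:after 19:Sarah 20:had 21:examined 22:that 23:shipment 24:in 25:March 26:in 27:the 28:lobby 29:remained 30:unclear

6

The displaced element is "the proposal" (word 2).
It functions as the direct object of "copied", so the gap sits immediately after word 6 ("copied").
Base order: The dean copied the proposal when a senator collapsed although the broker had repaired the ticket after Sarah had examined that shipment in March in the lobby.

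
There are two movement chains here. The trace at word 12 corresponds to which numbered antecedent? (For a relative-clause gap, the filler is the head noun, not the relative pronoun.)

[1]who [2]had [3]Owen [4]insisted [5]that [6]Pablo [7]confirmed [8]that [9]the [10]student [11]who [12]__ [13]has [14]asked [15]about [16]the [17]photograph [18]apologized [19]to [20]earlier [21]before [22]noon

The marked gap is inside the relative clause, the subject of "asked".
Its filler is the head noun "student" (via "who"), at word 10.
(The other dependency links word 1 to a gap after word 19.)

10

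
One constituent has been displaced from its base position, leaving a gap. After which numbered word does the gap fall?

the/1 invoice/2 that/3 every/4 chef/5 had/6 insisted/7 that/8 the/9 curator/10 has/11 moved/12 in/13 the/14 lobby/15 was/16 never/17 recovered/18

12

The displaced element is "the invoice" (word 2).
It is linked across 1 clause boundary (that).
It functions as the direct object of "moved", so the gap sits immediately after word 12 ("moved").
Base order: Every chef had insisted that the curator has moved the invoice in the lobby.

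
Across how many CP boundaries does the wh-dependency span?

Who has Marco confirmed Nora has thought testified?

2

"who" is extracted from the subject of "testified".
Boundaries crossed, outermost first: [Ø], [Ø] — 2 in total.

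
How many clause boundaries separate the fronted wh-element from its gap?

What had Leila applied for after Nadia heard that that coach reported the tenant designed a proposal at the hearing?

0

"what" originates inside the matrix clause — no clause boundary is crossed.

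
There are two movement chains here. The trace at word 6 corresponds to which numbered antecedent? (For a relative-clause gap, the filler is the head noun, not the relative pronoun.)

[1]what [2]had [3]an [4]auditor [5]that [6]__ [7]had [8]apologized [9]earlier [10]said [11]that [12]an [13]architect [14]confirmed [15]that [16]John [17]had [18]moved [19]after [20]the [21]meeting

The marked gap is inside the relative clause, the subject of "apologized".
Its filler is the head noun "auditor" (via "that"), at word 4.
(The other dependency links word 1 to a gap after word 18.)

4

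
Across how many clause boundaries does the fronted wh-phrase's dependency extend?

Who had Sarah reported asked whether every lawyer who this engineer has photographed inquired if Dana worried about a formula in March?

"who" is extracted from the subject of "asked".
Boundaries crossed, outermost first: [Ø] — 1 in total.

1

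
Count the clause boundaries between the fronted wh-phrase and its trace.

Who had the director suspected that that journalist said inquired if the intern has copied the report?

"who" is extracted from the subject of "inquired".
Boundaries crossed, outermost first: [that], [Ø] — 2 in total.

2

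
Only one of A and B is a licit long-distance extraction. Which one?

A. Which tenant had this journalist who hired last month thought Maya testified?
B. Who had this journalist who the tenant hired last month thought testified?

B

In A, the wh-phrase is extracted from inside a complex-NP island (relative clause) (introduced by "who"), which blocks movement.
In B, the extraction path crosses only that-complement boundaries, which are transparent.
So B is grammatical.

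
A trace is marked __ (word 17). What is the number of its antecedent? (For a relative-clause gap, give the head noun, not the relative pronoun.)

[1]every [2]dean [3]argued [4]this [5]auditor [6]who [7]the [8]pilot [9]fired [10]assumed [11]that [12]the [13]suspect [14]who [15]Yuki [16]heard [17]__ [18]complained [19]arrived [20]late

The gap at 17 is the subject of "complained", inside a relative clause.
The relative pronoun is "who" (word 14); it is bound by the head noun immediately before it.
Its filler is the head noun "suspect", at word 13.

13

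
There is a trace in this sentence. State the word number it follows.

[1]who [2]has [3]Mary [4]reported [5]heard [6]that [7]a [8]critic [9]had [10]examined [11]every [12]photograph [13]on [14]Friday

4

The displaced element is "who" (word 1).
It is linked across 1 clause boundary (Ø).
It functions as the subject of "heard", so the gap sits immediately after word 4 ("reported").
Base order: Mary has reported that who heard that a critic had examined every photograph on Friday.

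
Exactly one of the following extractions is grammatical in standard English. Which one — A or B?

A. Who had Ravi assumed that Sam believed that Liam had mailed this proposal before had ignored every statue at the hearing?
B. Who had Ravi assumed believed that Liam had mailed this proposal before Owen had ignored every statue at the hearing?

In A, the wh-phrase is extracted from inside an adjunct island (introduced by "before"), which blocks movement.
In B, the extraction path crosses only that-complement boundaries, which are transparent.
So B is grammatical.

B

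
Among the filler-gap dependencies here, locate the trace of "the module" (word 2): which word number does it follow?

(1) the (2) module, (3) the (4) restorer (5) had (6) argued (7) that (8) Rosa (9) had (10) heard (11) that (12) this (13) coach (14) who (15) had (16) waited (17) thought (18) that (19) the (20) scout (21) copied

The displaced element is "the module" (word 2).
It is linked across 3 clause boundaries (that → that → that).
It functions as the direct object of "copied", so the gap sits immediately after word 21 ("copied").
Base order: The restorer had argued that Rosa had heard that this coach who had waited thought that the scout copied the module.

21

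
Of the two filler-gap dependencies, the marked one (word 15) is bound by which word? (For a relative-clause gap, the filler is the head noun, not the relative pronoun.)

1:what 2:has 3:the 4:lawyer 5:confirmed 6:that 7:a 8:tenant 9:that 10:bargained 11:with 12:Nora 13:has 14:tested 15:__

The marked gap is the direct object of "tested".
Its filler is the fronted wh-phrase "what", at word 1.
(The other dependency links word 8 to a gap after word 9.)

1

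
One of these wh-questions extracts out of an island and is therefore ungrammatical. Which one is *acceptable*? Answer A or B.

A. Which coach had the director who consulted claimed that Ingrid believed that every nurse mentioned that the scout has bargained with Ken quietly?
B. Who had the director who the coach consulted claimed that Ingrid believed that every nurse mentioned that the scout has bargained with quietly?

In A, the wh-phrase is extracted from inside a complex-NP island (relative clause) (introduced by "who"), which blocks movement.
In B, the extraction path crosses only that-complement boundaries, which are transparent.
So B is grammatical.

B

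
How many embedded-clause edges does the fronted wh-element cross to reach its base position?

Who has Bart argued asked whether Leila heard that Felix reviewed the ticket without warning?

1

"who" is extracted from the subject of "asked".
Boundaries crossed, outermost first: [Ø] — 1 in total.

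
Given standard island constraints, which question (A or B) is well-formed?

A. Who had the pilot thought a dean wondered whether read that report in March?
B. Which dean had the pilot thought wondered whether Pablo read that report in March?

In A, the wh-phrase is extracted from inside a wh-island (introduced by "whether"), which blocks movement.
In B, the extraction path crosses only that-complement boundaries, which are transparent.
So B is grammatical.

B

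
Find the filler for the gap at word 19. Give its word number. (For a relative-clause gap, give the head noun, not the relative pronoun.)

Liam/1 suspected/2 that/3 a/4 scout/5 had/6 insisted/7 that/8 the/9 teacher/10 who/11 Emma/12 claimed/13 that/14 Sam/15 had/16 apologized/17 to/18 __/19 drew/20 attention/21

10

The gap at 19 is the prepositional object of "apologized", inside a relative clause.
The relative pronoun is "who" (word 11); it is bound by the head noun immediately before it.
Its filler is the head noun "teacher", at word 10.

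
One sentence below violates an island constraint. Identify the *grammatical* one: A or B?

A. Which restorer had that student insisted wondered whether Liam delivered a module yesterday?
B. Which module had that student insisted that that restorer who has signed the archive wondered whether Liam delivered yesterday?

A

In B, the wh-phrase is extracted from inside a wh-island (introduced by "whether"), which blocks movement.
In A, the extraction path crosses only that-complement boundaries, which are transparent.
So A is grammatical.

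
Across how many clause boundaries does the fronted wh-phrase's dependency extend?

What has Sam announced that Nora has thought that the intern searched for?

2

"what" is extracted from the PP object of "searched".
Boundaries crossed, outermost first: [that], [that] — 2 in total.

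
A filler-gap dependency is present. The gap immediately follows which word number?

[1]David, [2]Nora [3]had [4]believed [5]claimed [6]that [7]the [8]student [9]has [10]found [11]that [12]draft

4

The displaced element is "David" (word 1).
It is linked across 1 clause boundary (Ø).
It functions as the subject of "claimed", so the gap sits immediately after word 4 ("believed").
Base order: Nora had believed David claimed that the student has found that draft.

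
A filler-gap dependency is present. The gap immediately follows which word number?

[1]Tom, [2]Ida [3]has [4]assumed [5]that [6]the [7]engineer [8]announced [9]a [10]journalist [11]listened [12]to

The displaced element is "Tom" (word 1).
It is linked across 2 clause boundaries (that → Ø).
It functions as the object of the preposition "to" of "listened", so the gap sits immediately after word 12 ("to").
Base order: Ida has assumed that the engineer announced a journalist listened to Tom.

12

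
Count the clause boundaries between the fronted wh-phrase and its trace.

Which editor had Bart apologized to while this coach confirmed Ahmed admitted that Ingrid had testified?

"which editor" originates inside the matrix clause — no clause boundary is crossed.

0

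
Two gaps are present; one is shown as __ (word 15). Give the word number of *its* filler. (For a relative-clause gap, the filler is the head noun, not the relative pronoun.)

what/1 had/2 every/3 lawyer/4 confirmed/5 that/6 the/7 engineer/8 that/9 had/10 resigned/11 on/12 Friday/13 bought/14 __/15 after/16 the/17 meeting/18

1

The marked gap is the direct object of "bought".
Its filler is the fronted wh-phrase "what", at word 1.
(The other dependency links word 8 to a gap after word 9.)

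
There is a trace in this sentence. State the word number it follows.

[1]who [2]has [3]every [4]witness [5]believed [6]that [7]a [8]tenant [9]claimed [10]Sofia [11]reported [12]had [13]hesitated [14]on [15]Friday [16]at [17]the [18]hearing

The displaced element is "who" (word 1).
It is linked across 3 clause boundaries (that → Ø → Ø).
It functions as the subject of "hesitated", so the gap sits immediately after word 11 ("reported").
Base order: Every witness has believed that a tenant claimed Sofia reported that who had hesitated on Friday at the hearing.

11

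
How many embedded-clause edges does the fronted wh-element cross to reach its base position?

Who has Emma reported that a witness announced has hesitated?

2

"who" is extracted from the subject of "hesitated".
Boundaries crossed, outermost first: [that], [Ø] — 2 in total.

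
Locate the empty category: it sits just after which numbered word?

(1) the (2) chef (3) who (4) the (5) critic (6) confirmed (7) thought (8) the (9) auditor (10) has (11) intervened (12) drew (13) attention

The displaced element is "the chef" (word 2).
It is linked across 1 clause boundary (Ø).
It functions as the subject of "thought", so the gap sits immediately after word 6 ("confirmed").
Base order: The critic confirmed that the chef thought the auditor has intervened.

6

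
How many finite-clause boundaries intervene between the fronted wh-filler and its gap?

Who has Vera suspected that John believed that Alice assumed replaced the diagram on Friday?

"who" is extracted from the subject of "replaced".
Boundaries crossed, outermost first: [that], [that], [Ø] — 3 in total.

3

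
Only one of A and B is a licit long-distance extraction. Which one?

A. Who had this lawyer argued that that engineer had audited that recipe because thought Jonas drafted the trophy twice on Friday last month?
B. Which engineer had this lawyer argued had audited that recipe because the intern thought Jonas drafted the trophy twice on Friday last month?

In A, the wh-phrase is extracted from inside an adjunct island (introduced by "because"), which blocks movement.
In B, the extraction path crosses only that-complement boundaries, which are transparent.
So B is grammatical.

B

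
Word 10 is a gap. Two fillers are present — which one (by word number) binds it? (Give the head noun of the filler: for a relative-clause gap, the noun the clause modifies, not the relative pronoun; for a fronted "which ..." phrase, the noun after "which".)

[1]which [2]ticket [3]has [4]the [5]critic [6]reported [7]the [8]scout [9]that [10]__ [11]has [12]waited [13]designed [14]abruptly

The marked gap is inside the relative clause, the subject of "waited".
Its filler is the head noun "scout" (via "that"), at word 8.
(The other dependency links word 2 to a gap after word 13.)

8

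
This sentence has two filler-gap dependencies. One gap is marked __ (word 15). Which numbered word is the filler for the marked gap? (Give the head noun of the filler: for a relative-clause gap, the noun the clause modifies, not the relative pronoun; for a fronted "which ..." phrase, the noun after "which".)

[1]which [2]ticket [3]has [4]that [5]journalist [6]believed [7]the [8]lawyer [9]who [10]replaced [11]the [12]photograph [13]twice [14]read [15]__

The marked gap is the direct object of "read".
Its filler is the fronted wh-phrase "which ticket", at word 2.
(The other dependency links word 8 to a gap after word 9.)

2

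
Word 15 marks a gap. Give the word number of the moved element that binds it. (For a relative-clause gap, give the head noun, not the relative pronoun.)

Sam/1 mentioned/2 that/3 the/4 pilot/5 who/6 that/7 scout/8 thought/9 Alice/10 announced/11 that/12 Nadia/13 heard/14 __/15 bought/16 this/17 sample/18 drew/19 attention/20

The gap at 15 is the subject of "bought", inside a relative clause.
The relative pronoun is "who" (word 6); it is bound by the head noun immediately before it.
Its filler is the head noun "pilot", at word 5.

5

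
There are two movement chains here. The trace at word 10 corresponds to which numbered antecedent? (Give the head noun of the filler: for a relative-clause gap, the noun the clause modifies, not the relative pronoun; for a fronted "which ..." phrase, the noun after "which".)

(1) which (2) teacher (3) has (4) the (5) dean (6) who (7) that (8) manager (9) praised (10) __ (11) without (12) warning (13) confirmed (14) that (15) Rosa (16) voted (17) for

The marked gap is inside the relative clause, the direct object of "praised".
Its filler is the head noun "dean" (via "who"), at word 5.
(The other dependency links word 2 to a gap after word 17.)

5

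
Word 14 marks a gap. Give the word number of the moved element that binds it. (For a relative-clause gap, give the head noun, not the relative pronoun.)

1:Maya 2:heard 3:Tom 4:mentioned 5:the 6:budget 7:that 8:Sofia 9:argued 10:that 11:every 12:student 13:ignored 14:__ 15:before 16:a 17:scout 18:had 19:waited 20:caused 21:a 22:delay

The gap at 14 is the object of "ignored", inside a relative clause.
The relative pronoun is "that" (word 7); it is bound by the head noun immediately before it.
Its filler is the head noun "budget", at word 6.

6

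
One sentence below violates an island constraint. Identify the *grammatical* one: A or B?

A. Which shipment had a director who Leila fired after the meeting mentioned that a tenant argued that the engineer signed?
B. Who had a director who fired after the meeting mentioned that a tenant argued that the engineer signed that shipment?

A

In B, the wh-phrase is extracted from inside a complex-NP island (relative clause) (introduced by "who"), which blocks movement.
In A, the extraction path crosses only that-complement boundaries, which are transparent.
So A is grammatical.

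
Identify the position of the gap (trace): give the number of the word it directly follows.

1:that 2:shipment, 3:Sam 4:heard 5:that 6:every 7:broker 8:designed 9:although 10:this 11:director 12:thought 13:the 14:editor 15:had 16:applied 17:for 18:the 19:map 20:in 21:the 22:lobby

The displaced element is "that shipment" (word 2).
It is linked across 1 clause boundary (that).
It functions as the direct object of "designed", so the gap sits immediately after word 8 ("designed").
Base order: Sam heard that every broker designed that shipment although this director thought the editor had applied for the map in the lobby.

8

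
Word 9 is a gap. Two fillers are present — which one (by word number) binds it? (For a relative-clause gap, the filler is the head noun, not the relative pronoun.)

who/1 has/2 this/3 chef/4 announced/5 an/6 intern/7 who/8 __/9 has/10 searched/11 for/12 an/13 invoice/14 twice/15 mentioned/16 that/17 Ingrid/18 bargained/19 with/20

7

The marked gap is inside the relative clause, the subject of "searched".
Its filler is the head noun "intern" (via "who"), at word 7.
(The other dependency links word 1 to a gap after word 20.)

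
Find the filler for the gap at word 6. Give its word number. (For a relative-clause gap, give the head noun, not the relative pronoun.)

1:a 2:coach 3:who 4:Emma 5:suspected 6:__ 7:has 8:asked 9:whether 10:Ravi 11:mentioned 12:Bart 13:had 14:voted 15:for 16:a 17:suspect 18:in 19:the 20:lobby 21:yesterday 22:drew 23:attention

The gap at 6 is the subject of "asked", inside a relative clause.
The relative pronoun is "who" (word 3); it is bound by the head noun immediately before it.
Its filler is the head noun "coach", at word 2.

2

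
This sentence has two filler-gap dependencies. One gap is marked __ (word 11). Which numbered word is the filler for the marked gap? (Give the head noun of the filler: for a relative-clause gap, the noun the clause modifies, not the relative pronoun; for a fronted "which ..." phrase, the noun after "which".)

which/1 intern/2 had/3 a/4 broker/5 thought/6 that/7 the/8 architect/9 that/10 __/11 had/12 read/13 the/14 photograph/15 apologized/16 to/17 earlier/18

9

The marked gap is inside the relative clause, the subject of "read".
Its filler is the head noun "architect" (via "that"), at word 9.
(The other dependency links word 2 to a gap after word 17.)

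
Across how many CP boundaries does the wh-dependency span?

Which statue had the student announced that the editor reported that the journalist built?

"which statue" is extracted from the object of "built".
Boundaries crossed, outermost first: [that], [that] — 2 in total.

2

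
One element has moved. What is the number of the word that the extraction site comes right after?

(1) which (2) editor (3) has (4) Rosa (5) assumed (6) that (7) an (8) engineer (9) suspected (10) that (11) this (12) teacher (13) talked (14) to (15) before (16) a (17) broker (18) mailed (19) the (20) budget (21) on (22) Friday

The displaced element is "which editor" (word 2).
It is linked across 2 clause boundaries (that → that).
It functions as the object of the preposition "to" of "talked", so the gap sits immediately after word 14 ("to").
Base order: Rosa has assumed that an engineer suspected that this teacher talked to which editor before a broker mailed the budget on Friday.

14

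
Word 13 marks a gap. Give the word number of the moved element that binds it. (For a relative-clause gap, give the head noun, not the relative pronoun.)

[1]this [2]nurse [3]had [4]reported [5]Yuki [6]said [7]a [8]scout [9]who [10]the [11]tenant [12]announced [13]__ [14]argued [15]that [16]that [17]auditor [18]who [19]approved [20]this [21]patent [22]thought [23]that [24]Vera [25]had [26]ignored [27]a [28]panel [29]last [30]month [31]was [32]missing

8

The gap at 13 is the subject of "argued", inside a relative clause.
The relative pronoun is "who" (word 9); it is bound by the head noun immediately before it.
Its filler is the head noun "scout", at word 8.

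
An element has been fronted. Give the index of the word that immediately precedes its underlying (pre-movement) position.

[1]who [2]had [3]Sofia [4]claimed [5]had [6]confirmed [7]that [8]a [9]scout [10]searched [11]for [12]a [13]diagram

4

The displaced element is "who" (word 1).
It is linked across 1 clause boundary (Ø).
It functions as the subject of "confirmed", so the gap sits immediately after word 4 ("claimed").
Base order: Sofia had claimed that who had confirmed that a scout searched for a diagram.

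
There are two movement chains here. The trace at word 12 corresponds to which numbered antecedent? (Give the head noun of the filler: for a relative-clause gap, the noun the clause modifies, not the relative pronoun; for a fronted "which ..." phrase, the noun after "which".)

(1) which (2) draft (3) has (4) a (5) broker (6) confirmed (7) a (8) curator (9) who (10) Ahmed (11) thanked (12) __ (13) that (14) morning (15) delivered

8

The marked gap is inside the relative clause, the direct object of "thanked".
Its filler is the head noun "curator" (via "who"), at word 8.
(The other dependency links word 2 to a gap after word 15.)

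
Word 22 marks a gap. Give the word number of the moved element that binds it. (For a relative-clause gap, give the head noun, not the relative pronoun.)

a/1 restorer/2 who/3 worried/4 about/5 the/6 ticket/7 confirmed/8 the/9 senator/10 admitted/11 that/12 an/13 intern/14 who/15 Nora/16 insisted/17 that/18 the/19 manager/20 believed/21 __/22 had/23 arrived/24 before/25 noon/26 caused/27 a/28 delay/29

14

The gap at 22 is the subject of "arrived", inside a relative clause.
The relative pronoun is "who" (word 15); it is bound by the head noun immediately before it.
Its filler is the head noun "intern", at word 14.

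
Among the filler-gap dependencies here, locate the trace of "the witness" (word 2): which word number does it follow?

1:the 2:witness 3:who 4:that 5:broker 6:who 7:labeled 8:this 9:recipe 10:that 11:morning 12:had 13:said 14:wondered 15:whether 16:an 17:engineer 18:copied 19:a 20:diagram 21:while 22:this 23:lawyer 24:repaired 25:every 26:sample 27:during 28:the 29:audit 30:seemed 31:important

The displaced element is "the witness" (word 2).
It is linked across 1 clause boundary (Ø).
It functions as the subject of "wondered", so the gap sits immediately after word 13 ("said").
Base order: That broker who labeled this recipe that morning had said that the witness wondered whether an engineer copied a diagram while this lawyer repaired every sample during the audit.

13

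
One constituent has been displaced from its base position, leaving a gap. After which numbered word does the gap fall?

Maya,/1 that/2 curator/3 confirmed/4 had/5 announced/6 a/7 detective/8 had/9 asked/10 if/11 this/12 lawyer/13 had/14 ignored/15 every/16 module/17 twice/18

The displaced element is "Maya" (word 1).
It is linked across 1 clause boundary (Ø).
It functions as the subject of "announced", so the gap sits immediately after word 4 ("confirmed").
Base order: That curator confirmed that Maya had announced a detective had asked if this lawyer had ignored every module twice.

4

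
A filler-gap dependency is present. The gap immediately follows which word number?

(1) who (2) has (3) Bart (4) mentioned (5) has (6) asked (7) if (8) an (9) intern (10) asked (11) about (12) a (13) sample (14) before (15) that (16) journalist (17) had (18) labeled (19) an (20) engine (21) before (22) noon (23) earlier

The displaced element is "who" (word 1).
It is linked across 1 clause boundary (Ø).
It functions as the subject of "asked", so the gap sits immediately after word 4 ("mentioned").
Base order: Bart has mentioned who has asked if an intern asked about a sample before that journalist had labeled an engine before noon earlier.

4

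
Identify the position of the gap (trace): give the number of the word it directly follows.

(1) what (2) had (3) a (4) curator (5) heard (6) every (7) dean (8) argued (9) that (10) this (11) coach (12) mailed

The displaced element is "what" (word 1).
It is linked across 2 clause boundaries (Ø → that).
It functions as the direct object of "mailed", so the gap sits immediately after word 12 ("mailed").
Base order: A curator had heard every dean argued that this coach mailed what.

12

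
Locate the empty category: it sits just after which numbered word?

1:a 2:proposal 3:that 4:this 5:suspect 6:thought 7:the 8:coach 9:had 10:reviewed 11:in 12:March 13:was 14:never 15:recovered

10

The displaced element is "a proposal" (word 2).
It is linked across 1 clause boundary (Ø).
It functions as the direct object of "reviewed", so the gap sits immediately after word 10 ("reviewed").
Base order: This suspect thought the coach had reviewed a proposal in March.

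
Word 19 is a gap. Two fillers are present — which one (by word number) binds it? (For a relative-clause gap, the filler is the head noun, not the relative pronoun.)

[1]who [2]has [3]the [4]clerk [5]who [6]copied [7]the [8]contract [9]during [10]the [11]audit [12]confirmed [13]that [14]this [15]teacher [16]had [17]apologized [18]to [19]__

The marked gap is the object of the preposition "to" of "apologized".
Its filler is the fronted wh-phrase "who", at word 1.
(The other dependency links word 4 to a gap after word 5.)

1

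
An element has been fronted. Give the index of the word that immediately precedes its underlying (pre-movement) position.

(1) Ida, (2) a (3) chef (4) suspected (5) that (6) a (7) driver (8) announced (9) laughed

The displaced element is "Ida" (word 1).
It is linked across 2 clause boundaries (that → Ø).
It functions as the subject of "laughed", so the gap sits immediately after word 8 ("announced").
Base order: A chef suspected that a driver announced that Ida laughed.

8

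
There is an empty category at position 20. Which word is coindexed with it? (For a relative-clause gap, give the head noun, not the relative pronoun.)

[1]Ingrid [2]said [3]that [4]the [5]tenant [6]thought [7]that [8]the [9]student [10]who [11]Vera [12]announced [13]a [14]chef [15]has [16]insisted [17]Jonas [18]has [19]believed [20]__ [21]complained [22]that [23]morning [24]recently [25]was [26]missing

9

The gap at 20 is the subject of "complained", inside a relative clause.
The relative pronoun is "who" (word 10); it is bound by the head noun immediately before it.
Its filler is the head noun "student", at word 9.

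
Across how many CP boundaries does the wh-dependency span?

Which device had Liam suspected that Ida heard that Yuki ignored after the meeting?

2

"which device" is extracted from the object of "ignored".
Boundaries crossed, outermost first: [that], [that] — 2 in total.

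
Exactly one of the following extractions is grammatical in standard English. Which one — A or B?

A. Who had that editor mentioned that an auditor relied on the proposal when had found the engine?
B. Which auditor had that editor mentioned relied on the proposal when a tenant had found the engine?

B

In A, the wh-phrase is extracted from inside an adjunct island (introduced by "when"), which blocks movement.
In B, the extraction path crosses only that-complement boundaries, which are transparent.
So B is grammatical.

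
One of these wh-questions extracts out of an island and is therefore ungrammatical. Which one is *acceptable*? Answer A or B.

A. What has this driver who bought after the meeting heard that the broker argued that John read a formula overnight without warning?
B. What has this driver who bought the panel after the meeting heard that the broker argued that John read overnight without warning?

In A, the wh-phrase is extracted from inside a complex-NP island (relative clause) (introduced by "who"), which blocks movement.
In B, the extraction path crosses only that-complement boundaries, which are transparent.
So B is grammatical.

B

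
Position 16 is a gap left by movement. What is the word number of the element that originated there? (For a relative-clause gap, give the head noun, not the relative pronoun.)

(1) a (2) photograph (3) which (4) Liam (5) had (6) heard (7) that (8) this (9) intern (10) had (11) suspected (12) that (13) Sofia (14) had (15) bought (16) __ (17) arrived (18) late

The gap at 16 is the object of "bought", inside a relative clause.
The relative pronoun is "which" (word 3); it is bound by the head noun immediately before it.
Its filler is the head noun "photograph", at word 2.

2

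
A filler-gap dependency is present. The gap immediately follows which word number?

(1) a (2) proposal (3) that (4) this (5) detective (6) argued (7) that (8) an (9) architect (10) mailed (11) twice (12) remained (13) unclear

The displaced element is "a proposal" (word 2).
It is linked across 1 clause boundary (that).
It functions as the direct object of "mailed", so the gap sits immediately after word 10 ("mailed").
Base order: This detective argued that an architect mailed a proposal twice.

10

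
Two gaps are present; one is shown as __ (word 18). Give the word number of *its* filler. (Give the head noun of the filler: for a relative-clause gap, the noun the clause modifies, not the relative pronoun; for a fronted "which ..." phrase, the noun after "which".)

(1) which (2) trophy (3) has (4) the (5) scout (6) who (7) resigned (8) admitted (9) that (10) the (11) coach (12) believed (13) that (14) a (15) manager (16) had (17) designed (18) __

The marked gap is the direct object of "designed".
Its filler is the fronted wh-phrase "which trophy", at word 2.
(The other dependency links word 5 to a gap after word 6.)

2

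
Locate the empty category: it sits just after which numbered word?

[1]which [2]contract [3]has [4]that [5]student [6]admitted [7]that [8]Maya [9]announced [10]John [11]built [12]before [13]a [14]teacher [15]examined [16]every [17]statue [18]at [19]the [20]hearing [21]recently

The displaced element is "which contract" (word 2).
It is linked across 2 clause boundaries (that → Ø).
It functions as the direct object of "built", so the gap sits immediately after word 11 ("built").
Base order: That student has admitted that Maya announced John built which contract before a teacher examined every statue at the hearing recently.

11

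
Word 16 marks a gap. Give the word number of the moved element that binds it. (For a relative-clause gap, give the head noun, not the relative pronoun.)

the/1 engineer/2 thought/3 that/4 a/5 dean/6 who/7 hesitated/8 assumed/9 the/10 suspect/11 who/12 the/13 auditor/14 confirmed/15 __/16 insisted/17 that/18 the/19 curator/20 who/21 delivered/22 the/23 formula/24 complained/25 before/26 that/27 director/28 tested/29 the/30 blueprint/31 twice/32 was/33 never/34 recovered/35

The gap at 16 is the subject of "insisted", inside a relative clause.
The relative pronoun is "who" (word 12); it is bound by the head noun immediately before it.
Its filler is the head noun "suspect", at word 11.

11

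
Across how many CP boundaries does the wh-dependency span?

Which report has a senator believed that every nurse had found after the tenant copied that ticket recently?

"which report" is extracted from the object of "found".
Boundaries crossed, outermost first: [that] — 1 in total.

1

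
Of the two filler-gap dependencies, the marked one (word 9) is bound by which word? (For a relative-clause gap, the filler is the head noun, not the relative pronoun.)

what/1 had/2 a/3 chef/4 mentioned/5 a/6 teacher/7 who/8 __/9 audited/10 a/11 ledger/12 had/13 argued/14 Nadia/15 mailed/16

7

The marked gap is inside the relative clause, the subject of "audited".
Its filler is the head noun "teacher" (via "who"), at word 7.
(The other dependency links word 1 to a gap after word 16.)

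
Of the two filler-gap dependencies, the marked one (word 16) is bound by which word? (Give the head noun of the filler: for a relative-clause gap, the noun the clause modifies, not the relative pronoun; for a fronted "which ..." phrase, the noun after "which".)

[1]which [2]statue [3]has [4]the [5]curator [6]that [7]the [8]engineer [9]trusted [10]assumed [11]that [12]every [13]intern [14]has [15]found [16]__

The marked gap is the direct object of "found".
Its filler is the fronted wh-phrase "which statue", at word 2.
(The other dependency links word 5 to a gap after word 9.)

2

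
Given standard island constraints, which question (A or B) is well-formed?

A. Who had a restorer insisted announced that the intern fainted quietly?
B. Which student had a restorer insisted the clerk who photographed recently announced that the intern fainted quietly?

A

In B, the wh-phrase is extracted from inside a complex-NP island (relative clause) (introduced by "who"), which blocks movement.
In A, the extraction path crosses only that-complement boundaries, which are transparent.
So A is grammatical.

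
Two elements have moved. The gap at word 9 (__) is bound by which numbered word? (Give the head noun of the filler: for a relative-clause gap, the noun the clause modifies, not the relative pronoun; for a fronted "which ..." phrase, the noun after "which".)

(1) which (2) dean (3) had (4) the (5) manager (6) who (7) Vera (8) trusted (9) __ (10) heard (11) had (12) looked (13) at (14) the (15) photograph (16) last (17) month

5

The marked gap is inside the relative clause, the direct object of "trusted".
Its filler is the head noun "manager" (via "who"), at word 5.
(The other dependency links word 2 to a gap after word 10.)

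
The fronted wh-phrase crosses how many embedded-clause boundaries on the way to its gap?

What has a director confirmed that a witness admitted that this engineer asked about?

2

"what" is extracted from the PP object of "asked".
Boundaries crossed, outermost first: [that], [that] — 2 in total.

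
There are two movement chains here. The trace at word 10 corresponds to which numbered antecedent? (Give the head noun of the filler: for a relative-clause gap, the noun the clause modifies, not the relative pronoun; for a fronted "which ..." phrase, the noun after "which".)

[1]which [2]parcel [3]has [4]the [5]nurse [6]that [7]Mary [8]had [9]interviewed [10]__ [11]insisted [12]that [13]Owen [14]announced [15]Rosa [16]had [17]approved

5

The marked gap is inside the relative clause, the direct object of "interviewed".
Its filler is the head noun "nurse" (via "that"), at word 5.
(The other dependency links word 2 to a gap after word 17.)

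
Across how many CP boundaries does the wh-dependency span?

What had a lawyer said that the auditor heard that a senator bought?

2

"what" is extracted from the object of "bought".
Boundaries crossed, outermost first: [that], [that] — 2 in total.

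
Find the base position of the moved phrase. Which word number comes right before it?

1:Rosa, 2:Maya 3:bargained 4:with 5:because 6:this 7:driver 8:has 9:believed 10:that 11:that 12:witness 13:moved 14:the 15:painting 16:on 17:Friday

The displaced element is "Rosa" (word 1).
It functions as the object of the preposition "with" of "bargained", so the gap sits immediately after word 4 ("with").
Base order: Maya bargained with Rosa because this driver has believed that that witness moved the painting on Friday.

4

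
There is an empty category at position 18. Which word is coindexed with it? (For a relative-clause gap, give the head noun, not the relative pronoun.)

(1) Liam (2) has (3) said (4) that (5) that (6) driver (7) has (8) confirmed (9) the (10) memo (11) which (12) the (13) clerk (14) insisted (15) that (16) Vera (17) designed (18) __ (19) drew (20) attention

10

The gap at 18 is the object of "designed", inside a relative clause.
The relative pronoun is "which" (word 11); it is bound by the head noun immediately before it.
Its filler is the head noun "memo", at word 10.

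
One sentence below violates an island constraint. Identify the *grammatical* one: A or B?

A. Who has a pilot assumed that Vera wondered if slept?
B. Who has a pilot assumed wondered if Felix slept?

B

In A, the wh-phrase is extracted from inside a wh-island (introduced by "if"), which blocks movement.
In B, the extraction path crosses only that-complement boundaries, which are transparent.
So B is grammatical.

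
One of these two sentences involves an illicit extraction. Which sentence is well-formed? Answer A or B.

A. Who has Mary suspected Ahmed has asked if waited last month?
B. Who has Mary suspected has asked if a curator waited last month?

B

In A, the wh-phrase is extracted from inside a wh-island (introduced by "if"), which blocks movement.
In B, the extraction path crosses only that-complement boundaries, which are transparent.
So B is grammatical.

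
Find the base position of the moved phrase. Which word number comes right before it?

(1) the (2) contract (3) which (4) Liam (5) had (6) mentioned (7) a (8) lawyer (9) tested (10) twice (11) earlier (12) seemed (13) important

The displaced element is "the contract" (word 2).
It is linked across 1 clause boundary (Ø).
It functions as the direct object of "tested", so the gap sits immediately after word 9 ("tested").
Base order: Liam had mentioned a lawyer tested the contract twice earlier.

9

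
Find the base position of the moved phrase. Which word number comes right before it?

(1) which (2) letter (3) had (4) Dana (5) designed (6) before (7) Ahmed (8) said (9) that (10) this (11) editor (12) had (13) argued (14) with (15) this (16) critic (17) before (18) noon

The displaced element is "which letter" (word 2).
It functions as the direct object of "designed", so the gap sits immediately after word 5 ("designed").
Base order: Dana had designed which letter before Ahmed said that this editor had argued with this critic before noon.

5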